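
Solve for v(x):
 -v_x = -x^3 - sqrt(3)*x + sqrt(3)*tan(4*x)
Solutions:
 v(x) = C1 + x^4/4 + sqrt(3)*x^2/2 + sqrt(3)*log(cos(4*x))/4


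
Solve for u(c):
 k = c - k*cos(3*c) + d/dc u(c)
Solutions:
 u(c) = C1 - c^2/2 + c*k + k*sin(3*c)/3


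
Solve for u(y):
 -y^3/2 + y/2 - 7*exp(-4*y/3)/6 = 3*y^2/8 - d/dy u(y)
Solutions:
 u(y) = C1 + y^4/8 + y^3/8 - y^2/4 - 7*exp(-4*y/3)/8


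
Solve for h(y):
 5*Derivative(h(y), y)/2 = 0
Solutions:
 h(y) = C1


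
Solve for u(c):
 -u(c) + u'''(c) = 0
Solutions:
 u(c) = C3*exp(c) + (C1*sin(sqrt(3)*c/2) + C2*cos(sqrt(3)*c/2))*exp(-c/2)


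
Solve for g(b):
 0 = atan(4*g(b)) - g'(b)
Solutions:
 Integral(1/atan(4*_y), (_y, g(b))) = C1 + b


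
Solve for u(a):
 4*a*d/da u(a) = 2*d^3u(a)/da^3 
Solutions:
 u(a) = C1 + Integral(C2*airyai(2^(1/3)*a) + C3*airybi(2^(1/3)*a), a)


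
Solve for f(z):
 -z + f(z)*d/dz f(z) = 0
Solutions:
 f(z) = -sqrt(C1 + z^2)
 f(z) = sqrt(C1 + z^2)


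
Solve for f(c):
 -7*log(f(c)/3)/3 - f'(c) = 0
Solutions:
 -3*Integral(1/(-log(_y) + log(3)), (_y, f(c)))/7 = C1 - c


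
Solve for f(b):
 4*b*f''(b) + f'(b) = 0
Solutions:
 f(b) = C1 + C2*b^(3/4)


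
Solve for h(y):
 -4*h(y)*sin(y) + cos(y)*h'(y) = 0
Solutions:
 h(y) = C1/cos(y)^4


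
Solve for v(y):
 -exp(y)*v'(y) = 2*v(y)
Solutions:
 v(y) = C1*exp(2*exp(-y))


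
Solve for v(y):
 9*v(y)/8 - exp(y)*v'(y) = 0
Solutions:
 v(y) = C1*exp(-9*exp(-y)/8)


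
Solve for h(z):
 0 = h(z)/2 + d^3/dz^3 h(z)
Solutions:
 h(z) = C3*exp(-2^(2/3)*z/2) + (C1*sin(2^(2/3)*sqrt(3)*z/4) + C2*cos(2^(2/3)*sqrt(3)*z/4))*exp(2^(2/3)*z/4)


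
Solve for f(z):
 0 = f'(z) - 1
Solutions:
 f(z) = C1 + z


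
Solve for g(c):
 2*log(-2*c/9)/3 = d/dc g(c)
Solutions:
 g(c) = C1 + 2*c*log(-c)/3 + 2*c*(-2*log(3) - 1 + log(2))/3


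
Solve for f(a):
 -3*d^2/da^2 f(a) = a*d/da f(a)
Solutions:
 f(a) = C1 + C2*erf(sqrt(6)*a/6)


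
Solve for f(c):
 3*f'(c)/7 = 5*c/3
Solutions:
 f(c) = C1 + 35*c^2/18


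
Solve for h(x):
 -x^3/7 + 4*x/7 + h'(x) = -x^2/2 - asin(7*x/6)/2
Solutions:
 h(x) = C1 + x^4/28 - x^3/6 - 2*x^2/7 - x*asin(7*x/6)/2 - sqrt(36 - 49*x^2)/14


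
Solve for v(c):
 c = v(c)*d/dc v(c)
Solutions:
 v(c) = -sqrt(C1 + c^2)
 v(c) = sqrt(C1 + c^2)


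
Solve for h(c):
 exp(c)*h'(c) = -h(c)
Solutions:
 h(c) = C1*exp(exp(-c))


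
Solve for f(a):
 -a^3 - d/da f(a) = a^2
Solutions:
 f(a) = C1 - a^4/4 - a^3/3


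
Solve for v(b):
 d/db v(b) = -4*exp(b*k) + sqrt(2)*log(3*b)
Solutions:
 v(b) = C1 + sqrt(2)*b*log(b) + sqrt(2)*b*(-1 + log(3)) + Piecewise((-4*exp(b*k)/k, Ne(k, 0)), (-4*b, True))


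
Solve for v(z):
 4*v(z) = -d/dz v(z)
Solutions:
 v(z) = C1*exp(-4*z)


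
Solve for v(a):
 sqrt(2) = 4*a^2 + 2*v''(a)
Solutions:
 v(a) = C1 + C2*a - a^4/6 + sqrt(2)*a^2/4


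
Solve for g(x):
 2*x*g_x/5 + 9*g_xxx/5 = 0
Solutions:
 g(x) = C1 + Integral(C2*airyai(-6^(1/3)*x/3) + C3*airybi(-6^(1/3)*x/3), x)


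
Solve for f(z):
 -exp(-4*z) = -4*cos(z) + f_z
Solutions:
 f(z) = C1 + 4*sin(z) + exp(-4*z)/4


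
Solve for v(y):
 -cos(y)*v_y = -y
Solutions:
 v(y) = C1 + Integral(y/cos(y), y)


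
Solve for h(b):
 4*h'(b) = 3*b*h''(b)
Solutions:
 h(b) = C1 + C2*b^(7/3)


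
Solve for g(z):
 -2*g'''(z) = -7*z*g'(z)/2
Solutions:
 g(z) = C1 + Integral(C2*airyai(14^(1/3)*z/2) + C3*airybi(14^(1/3)*z/2), z)


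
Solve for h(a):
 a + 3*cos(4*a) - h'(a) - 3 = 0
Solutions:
 h(a) = C1 + a^2/2 - 3*a + 3*sin(4*a)/4


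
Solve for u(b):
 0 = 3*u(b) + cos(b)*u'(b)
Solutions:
 u(b) = C1*(sin(b) - 1)^(3/2)/(sin(b) + 1)^(3/2)


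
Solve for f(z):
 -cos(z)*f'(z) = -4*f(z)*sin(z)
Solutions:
 f(z) = C1/cos(z)^4


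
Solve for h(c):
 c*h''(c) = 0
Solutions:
 h(c) = C1 + C2*c


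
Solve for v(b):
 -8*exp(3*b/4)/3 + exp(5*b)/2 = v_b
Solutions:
 v(b) = C1 - 32*exp(3*b/4)/9 + exp(5*b)/10


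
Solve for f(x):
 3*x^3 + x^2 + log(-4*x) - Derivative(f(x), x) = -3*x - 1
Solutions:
 f(x) = C1 + 3*x^4/4 + x^3/3 + 3*x^2/2 + x*log(-x) + 2*x*log(2)


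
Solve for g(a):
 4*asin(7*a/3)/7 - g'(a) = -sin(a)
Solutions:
 g(a) = C1 + 4*a*asin(7*a/3)/7 + 4*sqrt(9 - 49*a^2)/49 - cos(a)


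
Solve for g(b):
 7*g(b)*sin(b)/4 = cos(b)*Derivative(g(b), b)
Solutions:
 g(b) = C1/cos(b)^(7/4)


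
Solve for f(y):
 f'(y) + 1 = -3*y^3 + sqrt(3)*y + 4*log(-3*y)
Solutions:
 f(y) = C1 - 3*y^4/4 + sqrt(3)*y^2/2 + 4*y*log(-y) + y*(-5 + 4*log(3))


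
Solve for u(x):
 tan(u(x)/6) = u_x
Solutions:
 u(x) = -6*asin(C1*exp(x/6)) + 6*pi
 u(x) = 6*asin(C1*exp(x/6))


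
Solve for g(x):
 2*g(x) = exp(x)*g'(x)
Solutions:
 g(x) = C1*exp(-2*exp(-x))


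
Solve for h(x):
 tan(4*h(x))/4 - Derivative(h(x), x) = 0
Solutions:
 h(x) = -asin(C1*exp(x))/4 + pi/4
 h(x) = asin(C1*exp(x))/4


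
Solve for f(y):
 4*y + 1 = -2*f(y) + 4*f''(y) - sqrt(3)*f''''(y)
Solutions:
 f(y) = C1*exp(-sqrt(3)*y*sqrt(-sqrt(6)*sqrt(2 - sqrt(3)) + 2*sqrt(3))/3) + C2*exp(sqrt(3)*y*sqrt(-sqrt(6)*sqrt(2 - sqrt(3)) + 2*sqrt(3))/3) + C3*exp(-sqrt(3)*y*sqrt(sqrt(6)*sqrt(2 - sqrt(3)) + 2*sqrt(3))/3) + C4*exp(sqrt(3)*y*sqrt(sqrt(6)*sqrt(2 - sqrt(3)) + 2*sqrt(3))/3) - 2*y - 1/2


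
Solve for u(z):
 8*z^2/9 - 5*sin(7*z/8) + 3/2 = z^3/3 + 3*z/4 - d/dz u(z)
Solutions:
 u(z) = C1 + z^4/12 - 8*z^3/27 + 3*z^2/8 - 3*z/2 - 40*cos(7*z/8)/7


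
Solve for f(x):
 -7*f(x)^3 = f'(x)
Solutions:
 f(x) = -sqrt(2)*sqrt(-1/(C1 - 7*x))/2
 f(x) = sqrt(2)*sqrt(-1/(C1 - 7*x))/2


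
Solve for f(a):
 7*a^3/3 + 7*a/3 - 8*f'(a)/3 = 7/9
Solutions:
 f(a) = C1 + 7*a^4/32 + 7*a^2/16 - 7*a/24


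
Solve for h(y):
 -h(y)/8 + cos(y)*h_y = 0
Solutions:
 h(y) = C1*(sin(y) + 1)^(1/16)/(sin(y) - 1)^(1/16)


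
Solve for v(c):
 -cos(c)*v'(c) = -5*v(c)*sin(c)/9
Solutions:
 v(c) = C1/cos(c)^(5/9)


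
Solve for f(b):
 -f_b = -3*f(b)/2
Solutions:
 f(b) = C1*exp(3*b/2)


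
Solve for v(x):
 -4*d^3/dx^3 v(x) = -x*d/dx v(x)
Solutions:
 v(x) = C1 + Integral(C2*airyai(2^(1/3)*x/2) + C3*airybi(2^(1/3)*x/2), x)


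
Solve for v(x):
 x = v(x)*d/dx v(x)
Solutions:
 v(x) = -sqrt(C1 + x^2)
 v(x) = sqrt(C1 + x^2)


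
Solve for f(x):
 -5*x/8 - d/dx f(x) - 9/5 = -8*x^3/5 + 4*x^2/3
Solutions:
 f(x) = C1 + 2*x^4/5 - 4*x^3/9 - 5*x^2/16 - 9*x/5


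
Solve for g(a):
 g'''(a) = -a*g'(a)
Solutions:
 g(a) = C1 + Integral(C2*airyai(-a) + C3*airybi(-a), a)


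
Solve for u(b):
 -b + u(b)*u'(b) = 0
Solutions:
 u(b) = -sqrt(C1 + b^2)
 u(b) = sqrt(C1 + b^2)


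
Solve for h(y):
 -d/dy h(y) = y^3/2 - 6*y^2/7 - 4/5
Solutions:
 h(y) = C1 - y^4/8 + 2*y^3/7 + 4*y/5


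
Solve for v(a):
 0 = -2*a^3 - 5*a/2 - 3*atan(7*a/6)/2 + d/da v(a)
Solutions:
 v(a) = C1 + a^4/2 + 5*a^2/4 + 3*a*atan(7*a/6)/2 - 9*log(49*a^2 + 36)/14


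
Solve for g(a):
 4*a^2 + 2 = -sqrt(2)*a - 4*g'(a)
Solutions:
 g(a) = C1 - a^3/3 - sqrt(2)*a^2/8 - a/2


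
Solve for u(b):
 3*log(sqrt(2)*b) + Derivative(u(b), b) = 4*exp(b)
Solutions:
 u(b) = C1 - 3*b*log(b) + b*(3 - 3*log(2)/2) + 4*exp(b)


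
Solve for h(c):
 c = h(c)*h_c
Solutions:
 h(c) = -sqrt(C1 + c^2)
 h(c) = sqrt(C1 + c^2)


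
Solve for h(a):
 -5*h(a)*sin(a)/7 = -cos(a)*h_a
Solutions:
 h(a) = C1/cos(a)^(5/7)


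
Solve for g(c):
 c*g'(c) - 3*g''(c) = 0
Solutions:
 g(c) = C1 + C2*erfi(sqrt(6)*c/6)


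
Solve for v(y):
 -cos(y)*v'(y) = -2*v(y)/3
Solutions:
 v(y) = C1*(sin(y) + 1)^(1/3)/(sin(y) - 1)^(1/3)


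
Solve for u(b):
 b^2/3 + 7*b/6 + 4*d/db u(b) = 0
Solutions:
 u(b) = C1 - b^3/36 - 7*b^2/48


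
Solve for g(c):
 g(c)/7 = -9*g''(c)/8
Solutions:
 g(c) = C1*sin(2*sqrt(14)*c/21) + C2*cos(2*sqrt(14)*c/21)


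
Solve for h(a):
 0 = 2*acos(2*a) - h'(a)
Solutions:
 h(a) = C1 + 2*a*acos(2*a) - sqrt(1 - 4*a^2)


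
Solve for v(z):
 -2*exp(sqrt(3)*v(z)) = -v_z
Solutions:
 v(z) = sqrt(3)*(2*log(-1/(C1 + 2*z)) - log(3))/6


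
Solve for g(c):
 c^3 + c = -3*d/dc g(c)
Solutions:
 g(c) = C1 - c^4/12 - c^2/6


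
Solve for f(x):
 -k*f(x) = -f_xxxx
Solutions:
 f(x) = C1*exp(-k^(1/4)*x) + C2*exp(k^(1/4)*x) + C3*exp(-I*k^(1/4)*x) + C4*exp(I*k^(1/4)*x)


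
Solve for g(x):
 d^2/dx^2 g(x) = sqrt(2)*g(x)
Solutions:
 g(x) = C1*exp(-2^(1/4)*x) + C2*exp(2^(1/4)*x)


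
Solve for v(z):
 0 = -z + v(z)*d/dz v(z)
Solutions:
 v(z) = -sqrt(C1 + z^2)
 v(z) = sqrt(C1 + z^2)


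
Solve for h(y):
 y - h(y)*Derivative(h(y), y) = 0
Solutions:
 h(y) = -sqrt(C1 + y^2)
 h(y) = sqrt(C1 + y^2)


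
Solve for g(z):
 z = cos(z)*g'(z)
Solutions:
 g(z) = C1 + Integral(z/cos(z), z)


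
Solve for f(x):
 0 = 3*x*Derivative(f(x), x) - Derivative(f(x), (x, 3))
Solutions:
 f(x) = C1 + Integral(C2*airyai(3^(1/3)*x) + C3*airybi(3^(1/3)*x), x)


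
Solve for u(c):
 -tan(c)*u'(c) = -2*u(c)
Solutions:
 u(c) = C1*sin(c)^2


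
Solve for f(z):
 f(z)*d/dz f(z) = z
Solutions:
 f(z) = -sqrt(C1 + z^2)
 f(z) = sqrt(C1 + z^2)


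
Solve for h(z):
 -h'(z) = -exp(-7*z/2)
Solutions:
 h(z) = C1 - 2*exp(-7*z/2)/7


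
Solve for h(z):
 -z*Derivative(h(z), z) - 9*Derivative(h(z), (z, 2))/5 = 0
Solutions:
 h(z) = C1 + C2*erf(sqrt(10)*z/6)


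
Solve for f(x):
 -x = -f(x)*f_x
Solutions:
 f(x) = -sqrt(C1 + x^2)
 f(x) = sqrt(C1 + x^2)


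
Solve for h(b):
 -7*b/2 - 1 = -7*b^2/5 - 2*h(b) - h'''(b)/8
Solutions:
 h(b) = C3*exp(-2*2^(1/3)*b) - 7*b^2/10 + 7*b/4 + (C1*sin(2^(1/3)*sqrt(3)*b) + C2*cos(2^(1/3)*sqrt(3)*b))*exp(2^(1/3)*b) + 1/2


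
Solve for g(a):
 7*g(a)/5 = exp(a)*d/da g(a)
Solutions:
 g(a) = C1*exp(-7*exp(-a)/5)


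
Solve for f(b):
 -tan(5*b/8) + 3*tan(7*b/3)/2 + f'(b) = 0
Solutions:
 f(b) = C1 - 8*log(cos(5*b/8))/5 + 9*log(cos(7*b/3))/14


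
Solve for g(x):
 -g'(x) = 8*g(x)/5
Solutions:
 g(x) = C1*exp(-8*x/5)


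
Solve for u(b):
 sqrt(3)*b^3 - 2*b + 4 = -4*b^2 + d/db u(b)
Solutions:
 u(b) = C1 + sqrt(3)*b^4/4 + 4*b^3/3 - b^2 + 4*b


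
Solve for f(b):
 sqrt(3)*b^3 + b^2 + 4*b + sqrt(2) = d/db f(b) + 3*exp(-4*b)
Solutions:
 f(b) = C1 + sqrt(3)*b^4/4 + b^3/3 + 2*b^2 + sqrt(2)*b + 3*exp(-4*b)/4


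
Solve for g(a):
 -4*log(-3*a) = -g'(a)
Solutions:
 g(a) = C1 + 4*a*log(-a) + 4*a*(-1 + log(3))


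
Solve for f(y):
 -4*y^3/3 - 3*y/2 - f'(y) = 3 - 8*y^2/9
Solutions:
 f(y) = C1 - y^4/3 + 8*y^3/27 - 3*y^2/4 - 3*y


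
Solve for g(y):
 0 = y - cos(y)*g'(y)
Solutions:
 g(y) = C1 + Integral(y/cos(y), y)


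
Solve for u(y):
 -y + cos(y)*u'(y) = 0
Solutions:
 u(y) = C1 + Integral(y/cos(y), y)


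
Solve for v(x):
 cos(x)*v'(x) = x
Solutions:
 v(x) = C1 + Integral(x/cos(x), x)


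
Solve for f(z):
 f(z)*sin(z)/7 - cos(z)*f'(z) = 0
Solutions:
 f(z) = C1/cos(z)^(1/7)


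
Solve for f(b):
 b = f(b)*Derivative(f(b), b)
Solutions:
 f(b) = -sqrt(C1 + b^2)
 f(b) = sqrt(C1 + b^2)


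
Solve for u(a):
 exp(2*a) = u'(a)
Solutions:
 u(a) = C1 + exp(2*a)/2


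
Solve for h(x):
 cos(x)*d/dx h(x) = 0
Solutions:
 h(x) = C1


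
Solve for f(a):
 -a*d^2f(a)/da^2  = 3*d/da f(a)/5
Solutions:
 f(a) = C1 + C2*a^(2/5)


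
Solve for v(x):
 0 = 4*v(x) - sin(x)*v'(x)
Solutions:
 v(x) = C1*(cos(x)^2 - 2*cos(x) + 1)/(cos(x)^2 + 2*cos(x) + 1)


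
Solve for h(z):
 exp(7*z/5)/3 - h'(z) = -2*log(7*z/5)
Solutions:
 h(z) = C1 + 2*z*log(z) + 2*z*(-log(5) - 1 + log(7)) + 5*exp(7*z/5)/21


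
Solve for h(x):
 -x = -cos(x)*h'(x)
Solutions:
 h(x) = C1 + Integral(x/cos(x), x)


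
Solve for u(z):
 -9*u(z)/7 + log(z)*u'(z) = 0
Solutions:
 u(z) = C1*exp(9*li(z)/7)


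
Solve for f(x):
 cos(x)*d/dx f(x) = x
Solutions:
 f(x) = C1 + Integral(x/cos(x), x)


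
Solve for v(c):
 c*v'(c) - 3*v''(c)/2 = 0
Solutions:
 v(c) = C1 + C2*erfi(sqrt(3)*c/3)


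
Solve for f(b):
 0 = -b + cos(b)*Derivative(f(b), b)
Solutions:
 f(b) = C1 + Integral(b/cos(b), b)


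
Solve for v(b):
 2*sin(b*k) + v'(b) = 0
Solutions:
 v(b) = C1 + 2*cos(b*k)/k


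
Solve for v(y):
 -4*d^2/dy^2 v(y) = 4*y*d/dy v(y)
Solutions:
 v(y) = C1 + C2*erf(sqrt(2)*y/2)


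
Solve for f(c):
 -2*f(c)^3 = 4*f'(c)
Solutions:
 f(c) = -sqrt(-1/(C1 - c))
 f(c) = sqrt(-1/(C1 - c))


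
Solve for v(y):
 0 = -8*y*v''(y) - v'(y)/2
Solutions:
 v(y) = C1 + C2*y^(15/16)


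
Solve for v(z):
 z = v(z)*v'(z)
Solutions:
 v(z) = -sqrt(C1 + z^2)
 v(z) = sqrt(C1 + z^2)


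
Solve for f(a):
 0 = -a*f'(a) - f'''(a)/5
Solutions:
 f(a) = C1 + Integral(C2*airyai(-5^(1/3)*a) + C3*airybi(-5^(1/3)*a), a)


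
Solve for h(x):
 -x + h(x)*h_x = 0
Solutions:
 h(x) = -sqrt(C1 + x^2)
 h(x) = sqrt(C1 + x^2)


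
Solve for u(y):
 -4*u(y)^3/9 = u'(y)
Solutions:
 u(y) = -3*sqrt(2)*sqrt(-1/(C1 - 4*y))/2
 u(y) = 3*sqrt(2)*sqrt(-1/(C1 - 4*y))/2


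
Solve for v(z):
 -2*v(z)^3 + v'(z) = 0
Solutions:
 v(z) = -sqrt(2)*sqrt(-1/(C1 + 2*z))/2
 v(z) = sqrt(2)*sqrt(-1/(C1 + 2*z))/2


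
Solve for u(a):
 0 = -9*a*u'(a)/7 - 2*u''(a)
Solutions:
 u(a) = C1 + C2*erf(3*sqrt(7)*a/14)


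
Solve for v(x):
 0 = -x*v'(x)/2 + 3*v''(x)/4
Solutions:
 v(x) = C1 + C2*erfi(sqrt(3)*x/3)


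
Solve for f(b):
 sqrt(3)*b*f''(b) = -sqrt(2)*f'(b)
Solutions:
 f(b) = C1 + C2*b^(1 - sqrt(6)/3)


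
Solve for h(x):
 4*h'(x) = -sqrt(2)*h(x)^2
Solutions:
 h(x) = 4/(C1 + sqrt(2)*x)


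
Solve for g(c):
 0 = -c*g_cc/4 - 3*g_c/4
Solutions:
 g(c) = C1 + C2/c^2


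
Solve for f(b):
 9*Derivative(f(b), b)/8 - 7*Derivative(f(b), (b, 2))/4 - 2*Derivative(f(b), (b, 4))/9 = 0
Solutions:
 f(b) = C1 + C2*exp(6^(1/3)*b*(-(27 + sqrt(2787))^(1/3) + 7*6^(1/3)/(27 + sqrt(2787))^(1/3))/8)*sin(2^(1/3)*3^(1/6)*b*(21*2^(1/3)/(27 + sqrt(2787))^(1/3) + 3^(2/3)*(27 + sqrt(2787))^(1/3))/8) + C3*exp(6^(1/3)*b*(-(27 + sqrt(2787))^(1/3) + 7*6^(1/3)/(27 + sqrt(2787))^(1/3))/8)*cos(2^(1/3)*3^(1/6)*b*(21*2^(1/3)/(27 + sqrt(2787))^(1/3) + 3^(2/3)*(27 + sqrt(2787))^(1/3))/8) + C4*exp(-6^(1/3)*b*(-(27 + sqrt(2787))^(1/3) + 7*6^(1/3)/(27 + sqrt(2787))^(1/3))/4)


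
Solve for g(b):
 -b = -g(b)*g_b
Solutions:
 g(b) = -sqrt(C1 + b^2)
 g(b) = sqrt(C1 + b^2)


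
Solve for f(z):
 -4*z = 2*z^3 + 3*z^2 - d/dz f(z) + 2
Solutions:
 f(z) = C1 + z^4/2 + z^3 + 2*z^2 + 2*z


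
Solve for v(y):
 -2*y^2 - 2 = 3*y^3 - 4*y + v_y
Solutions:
 v(y) = C1 - 3*y^4/4 - 2*y^3/3 + 2*y^2 - 2*y


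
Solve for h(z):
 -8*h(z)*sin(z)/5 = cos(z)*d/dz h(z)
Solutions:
 h(z) = C1*cos(z)^(8/5)


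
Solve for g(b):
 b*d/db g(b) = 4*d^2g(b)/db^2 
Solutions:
 g(b) = C1 + C2*erfi(sqrt(2)*b/4)


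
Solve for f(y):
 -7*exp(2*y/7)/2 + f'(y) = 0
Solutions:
 f(y) = C1 + 49*exp(2*y/7)/4


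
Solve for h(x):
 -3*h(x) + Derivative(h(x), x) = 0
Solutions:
 h(x) = C1*exp(3*x)


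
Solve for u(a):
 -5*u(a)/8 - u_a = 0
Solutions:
 u(a) = C1*exp(-5*a/8)


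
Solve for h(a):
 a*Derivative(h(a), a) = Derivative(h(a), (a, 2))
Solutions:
 h(a) = C1 + C2*erfi(sqrt(2)*a/2)


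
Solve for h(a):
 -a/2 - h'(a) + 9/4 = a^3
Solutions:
 h(a) = C1 - a^4/4 - a^2/4 + 9*a/4


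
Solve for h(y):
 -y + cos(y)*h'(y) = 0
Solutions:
 h(y) = C1 + Integral(y/cos(y), y)


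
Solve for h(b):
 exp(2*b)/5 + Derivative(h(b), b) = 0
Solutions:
 h(b) = C1 - exp(2*b)/10


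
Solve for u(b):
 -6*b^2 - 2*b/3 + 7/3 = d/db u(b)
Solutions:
 u(b) = C1 - 2*b^3 - b^2/3 + 7*b/3


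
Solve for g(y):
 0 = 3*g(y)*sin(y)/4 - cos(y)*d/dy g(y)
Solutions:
 g(y) = C1/cos(y)^(3/4)


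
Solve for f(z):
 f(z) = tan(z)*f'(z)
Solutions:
 f(z) = C1*sin(z)


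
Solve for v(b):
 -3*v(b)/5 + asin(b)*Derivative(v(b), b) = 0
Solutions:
 v(b) = C1*exp(3*Integral(1/asin(b), b)/5)


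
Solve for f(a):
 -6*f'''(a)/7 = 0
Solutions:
 f(a) = C1 + C2*a + C3*a^2


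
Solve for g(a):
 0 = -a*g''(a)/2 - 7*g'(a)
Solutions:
 g(a) = C1 + C2/a^13


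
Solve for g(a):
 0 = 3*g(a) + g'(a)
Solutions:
 g(a) = C1*exp(-3*a)


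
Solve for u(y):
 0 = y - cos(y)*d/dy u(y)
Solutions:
 u(y) = C1 + Integral(y/cos(y), y)


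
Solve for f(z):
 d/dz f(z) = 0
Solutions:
 f(z) = C1


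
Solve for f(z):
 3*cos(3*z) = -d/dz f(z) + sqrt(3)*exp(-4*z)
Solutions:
 f(z) = C1 - sin(3*z) - sqrt(3)*exp(-4*z)/4


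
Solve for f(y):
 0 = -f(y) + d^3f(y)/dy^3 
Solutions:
 f(y) = C3*exp(y) + (C1*sin(sqrt(3)*y/2) + C2*cos(sqrt(3)*y/2))*exp(-y/2)


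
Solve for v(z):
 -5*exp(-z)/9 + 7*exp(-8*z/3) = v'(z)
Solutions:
 v(z) = C1 + 5*exp(-z)/9 - 21*exp(-8*z/3)/8


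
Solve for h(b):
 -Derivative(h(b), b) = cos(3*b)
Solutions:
 h(b) = C1 - sin(3*b)/3


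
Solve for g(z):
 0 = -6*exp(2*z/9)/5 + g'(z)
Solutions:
 g(z) = C1 + 27*exp(2*z/9)/5


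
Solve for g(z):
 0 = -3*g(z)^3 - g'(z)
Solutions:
 g(z) = -sqrt(2)*sqrt(-1/(C1 - 3*z))/2
 g(z) = sqrt(2)*sqrt(-1/(C1 - 3*z))/2


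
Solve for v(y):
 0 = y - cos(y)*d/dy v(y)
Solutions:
 v(y) = C1 + Integral(y/cos(y), y)


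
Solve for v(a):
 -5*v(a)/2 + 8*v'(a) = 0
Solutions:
 v(a) = C1*exp(5*a/16)


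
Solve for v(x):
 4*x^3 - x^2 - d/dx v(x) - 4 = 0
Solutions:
 v(x) = C1 + x^4 - x^3/3 - 4*x


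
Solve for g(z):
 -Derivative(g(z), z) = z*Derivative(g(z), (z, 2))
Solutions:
 g(z) = C1 + C2*log(z)


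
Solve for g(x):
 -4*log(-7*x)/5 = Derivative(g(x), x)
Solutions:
 g(x) = C1 - 4*x*log(-x)/5 + 4*x*(1 - log(7))/5


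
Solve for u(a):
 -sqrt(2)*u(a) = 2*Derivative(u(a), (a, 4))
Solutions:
 u(a) = (C1*sin(2^(3/8)*a/2) + C2*cos(2^(3/8)*a/2))*exp(-2^(3/8)*a/2) + (C3*sin(2^(3/8)*a/2) + C4*cos(2^(3/8)*a/2))*exp(2^(3/8)*a/2)


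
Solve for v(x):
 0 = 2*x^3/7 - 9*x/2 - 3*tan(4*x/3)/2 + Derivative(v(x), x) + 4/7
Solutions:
 v(x) = C1 - x^4/14 + 9*x^2/4 - 4*x/7 - 9*log(cos(4*x/3))/8


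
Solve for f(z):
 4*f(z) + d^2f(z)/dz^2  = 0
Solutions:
 f(z) = C1*sin(2*z) + C2*cos(2*z)


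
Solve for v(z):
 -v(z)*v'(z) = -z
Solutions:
 v(z) = -sqrt(C1 + z^2)
 v(z) = sqrt(C1 + z^2)


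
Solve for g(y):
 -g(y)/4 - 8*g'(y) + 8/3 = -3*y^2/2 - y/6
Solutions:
 g(y) = C1*exp(-y/32) + 6*y^2 - 1150*y/3 + 36832/3


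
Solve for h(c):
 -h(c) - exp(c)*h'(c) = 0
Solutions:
 h(c) = C1*exp(exp(-c))


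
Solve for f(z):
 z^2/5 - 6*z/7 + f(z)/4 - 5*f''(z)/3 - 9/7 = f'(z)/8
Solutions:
 f(z) = C1*exp(z*(-3 + sqrt(969))/80) + C2*exp(-z*(3 + sqrt(969))/80) - 4*z^2/5 + 92*z/35 - 442/105


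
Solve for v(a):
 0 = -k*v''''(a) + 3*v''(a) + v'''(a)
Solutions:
 v(a) = C1 + C2*a + C3*exp(a*(1 - sqrt(12*k + 1))/(2*k)) + C4*exp(a*(sqrt(12*k + 1) + 1)/(2*k))


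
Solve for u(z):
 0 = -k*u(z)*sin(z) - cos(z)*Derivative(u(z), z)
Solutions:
 u(z) = C1*exp(k*log(cos(z)))


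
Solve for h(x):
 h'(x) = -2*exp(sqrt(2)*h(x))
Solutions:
 h(x) = sqrt(2)*(2*log(1/(C1 + 2*x)) - log(2))/4


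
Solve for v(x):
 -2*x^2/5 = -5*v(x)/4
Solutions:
 v(x) = 8*x^2/25


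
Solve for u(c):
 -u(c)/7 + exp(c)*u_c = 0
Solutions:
 u(c) = C1*exp(-exp(-c)/7)


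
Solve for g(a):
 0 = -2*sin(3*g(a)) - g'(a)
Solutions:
 g(a) = -acos((-C1 - exp(12*a))/(C1 - exp(12*a)))/3 + 2*pi/3
 g(a) = acos((-C1 - exp(12*a))/(C1 - exp(12*a)))/3


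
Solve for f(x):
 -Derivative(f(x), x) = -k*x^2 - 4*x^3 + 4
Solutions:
 f(x) = C1 + k*x^3/3 + x^4 - 4*x


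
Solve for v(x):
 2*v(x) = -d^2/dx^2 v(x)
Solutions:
 v(x) = C1*sin(sqrt(2)*x) + C2*cos(sqrt(2)*x)


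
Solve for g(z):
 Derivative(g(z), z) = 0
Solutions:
 g(z) = C1


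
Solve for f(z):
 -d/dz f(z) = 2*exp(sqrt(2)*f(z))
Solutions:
 f(z) = sqrt(2)*(2*log(1/(C1 + 2*z)) - log(2))/4


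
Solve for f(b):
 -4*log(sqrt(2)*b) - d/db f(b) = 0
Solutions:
 f(b) = C1 - 4*b*log(b) - b*log(4) + 4*b


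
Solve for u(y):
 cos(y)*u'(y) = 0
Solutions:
 u(y) = C1


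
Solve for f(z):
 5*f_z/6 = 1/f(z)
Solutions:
 f(z) = -sqrt(C1 + 60*z)/5
 f(z) = sqrt(C1 + 60*z)/5


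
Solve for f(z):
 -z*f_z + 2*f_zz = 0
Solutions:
 f(z) = C1 + C2*erfi(z/2)


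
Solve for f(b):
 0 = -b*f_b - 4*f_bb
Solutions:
 f(b) = C1 + C2*erf(sqrt(2)*b/4)


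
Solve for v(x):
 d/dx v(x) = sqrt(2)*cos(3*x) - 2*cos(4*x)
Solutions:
 v(x) = C1 + sqrt(2)*sin(3*x)/3 - sin(4*x)/2


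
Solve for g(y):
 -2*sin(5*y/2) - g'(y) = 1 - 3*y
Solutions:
 g(y) = C1 + 3*y^2/2 - y + 4*cos(5*y/2)/5


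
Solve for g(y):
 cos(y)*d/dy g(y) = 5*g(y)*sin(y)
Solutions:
 g(y) = C1/cos(y)^5


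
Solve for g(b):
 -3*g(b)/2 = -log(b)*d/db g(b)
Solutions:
 g(b) = C1*exp(3*li(b)/2)


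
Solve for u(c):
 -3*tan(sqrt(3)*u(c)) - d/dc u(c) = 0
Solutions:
 u(c) = sqrt(3)*(pi - asin(C1*exp(-3*sqrt(3)*c)))/3
 u(c) = sqrt(3)*asin(C1*exp(-3*sqrt(3)*c))/3


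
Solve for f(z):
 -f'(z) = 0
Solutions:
 f(z) = C1


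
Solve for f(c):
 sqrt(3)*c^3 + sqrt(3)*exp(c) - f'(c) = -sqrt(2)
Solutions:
 f(c) = C1 + sqrt(3)*c^4/4 + sqrt(2)*c + sqrt(3)*exp(c)


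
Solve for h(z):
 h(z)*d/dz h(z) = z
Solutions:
 h(z) = -sqrt(C1 + z^2)
 h(z) = sqrt(C1 + z^2)


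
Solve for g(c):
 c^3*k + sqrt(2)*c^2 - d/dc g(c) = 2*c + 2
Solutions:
 g(c) = C1 + c^4*k/4 + sqrt(2)*c^3/3 - c^2 - 2*c


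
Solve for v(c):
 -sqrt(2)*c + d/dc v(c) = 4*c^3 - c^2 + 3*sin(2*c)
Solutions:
 v(c) = C1 + c^4 - c^3/3 + sqrt(2)*c^2/2 - 3*cos(2*c)/2


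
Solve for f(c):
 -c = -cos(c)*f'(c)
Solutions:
 f(c) = C1 + Integral(c/cos(c), c)


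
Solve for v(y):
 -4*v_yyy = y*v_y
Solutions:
 v(y) = C1 + Integral(C2*airyai(-2^(1/3)*y/2) + C3*airybi(-2^(1/3)*y/2), y)


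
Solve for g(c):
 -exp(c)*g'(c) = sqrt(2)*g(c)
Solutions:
 g(c) = C1*exp(sqrt(2)*exp(-c))


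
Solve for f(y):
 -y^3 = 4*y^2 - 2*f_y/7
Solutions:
 f(y) = C1 + 7*y^4/8 + 14*y^3/3


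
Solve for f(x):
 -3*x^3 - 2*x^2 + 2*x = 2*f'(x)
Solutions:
 f(x) = C1 - 3*x^4/8 - x^3/3 + x^2/2


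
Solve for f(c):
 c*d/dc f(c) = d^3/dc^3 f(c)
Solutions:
 f(c) = C1 + Integral(C2*airyai(c) + C3*airybi(c), c)


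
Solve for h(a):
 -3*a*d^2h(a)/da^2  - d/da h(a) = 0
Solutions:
 h(a) = C1 + C2*a^(2/3)


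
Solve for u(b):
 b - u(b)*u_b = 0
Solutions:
 u(b) = -sqrt(C1 + b^2)
 u(b) = sqrt(C1 + b^2)


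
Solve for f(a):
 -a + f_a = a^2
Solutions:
 f(a) = C1 + a^3/3 + a^2/2


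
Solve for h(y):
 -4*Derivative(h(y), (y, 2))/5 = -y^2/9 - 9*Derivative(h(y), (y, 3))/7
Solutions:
 h(y) = C1 + C2*y + C3*exp(28*y/45) + 5*y^4/432 + 25*y^3/336 + 1125*y^2/3136


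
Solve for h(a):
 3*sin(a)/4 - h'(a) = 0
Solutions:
 h(a) = C1 - 3*cos(a)/4


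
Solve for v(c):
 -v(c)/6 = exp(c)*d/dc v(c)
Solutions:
 v(c) = C1*exp(exp(-c)/6)


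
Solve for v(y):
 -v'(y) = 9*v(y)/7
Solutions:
 v(y) = C1*exp(-9*y/7)


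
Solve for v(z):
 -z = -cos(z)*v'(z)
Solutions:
 v(z) = C1 + Integral(z/cos(z), z)


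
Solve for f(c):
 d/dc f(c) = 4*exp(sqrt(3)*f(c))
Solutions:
 f(c) = sqrt(3)*(2*log(-1/(C1 + 4*c)) - log(3))/6


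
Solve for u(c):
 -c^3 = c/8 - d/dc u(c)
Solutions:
 u(c) = C1 + c^4/4 + c^2/16


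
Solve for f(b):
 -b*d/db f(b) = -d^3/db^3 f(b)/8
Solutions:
 f(b) = C1 + Integral(C2*airyai(2*b) + C3*airybi(2*b), b)


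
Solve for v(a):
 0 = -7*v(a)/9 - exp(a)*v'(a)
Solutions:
 v(a) = C1*exp(7*exp(-a)/9)


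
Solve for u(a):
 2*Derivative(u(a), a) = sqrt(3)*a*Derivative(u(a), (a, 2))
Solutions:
 u(a) = C1 + C2*a^(1 + 2*sqrt(3)/3)


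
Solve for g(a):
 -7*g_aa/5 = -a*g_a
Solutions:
 g(a) = C1 + C2*erfi(sqrt(70)*a/14)


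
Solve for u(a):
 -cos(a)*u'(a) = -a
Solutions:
 u(a) = C1 + Integral(a/cos(a), a)


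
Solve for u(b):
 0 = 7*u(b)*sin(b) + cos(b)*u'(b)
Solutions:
 u(b) = C1*cos(b)^7


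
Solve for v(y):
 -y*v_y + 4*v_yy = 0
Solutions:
 v(y) = C1 + C2*erfi(sqrt(2)*y/4)


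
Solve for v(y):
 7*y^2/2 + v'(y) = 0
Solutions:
 v(y) = C1 - 7*y^3/6


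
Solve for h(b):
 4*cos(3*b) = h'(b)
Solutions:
 h(b) = C1 + 4*sin(3*b)/3


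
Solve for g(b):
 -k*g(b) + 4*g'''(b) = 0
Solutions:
 g(b) = C1*exp(2^(1/3)*b*k^(1/3)/2) + C2*exp(2^(1/3)*b*k^(1/3)*(-1 + sqrt(3)*I)/4) + C3*exp(-2^(1/3)*b*k^(1/3)*(1 + sqrt(3)*I)/4)


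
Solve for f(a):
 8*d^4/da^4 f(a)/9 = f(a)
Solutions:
 f(a) = C1*exp(-2^(1/4)*sqrt(3)*a/2) + C2*exp(2^(1/4)*sqrt(3)*a/2) + C3*sin(2^(1/4)*sqrt(3)*a/2) + C4*cos(2^(1/4)*sqrt(3)*a/2)


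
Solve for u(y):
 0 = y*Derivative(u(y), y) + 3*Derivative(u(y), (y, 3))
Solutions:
 u(y) = C1 + Integral(C2*airyai(-3^(2/3)*y/3) + C3*airybi(-3^(2/3)*y/3), y)


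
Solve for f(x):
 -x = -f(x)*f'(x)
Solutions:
 f(x) = -sqrt(C1 + x^2)
 f(x) = sqrt(C1 + x^2)


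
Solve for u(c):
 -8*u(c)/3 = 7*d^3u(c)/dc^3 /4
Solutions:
 u(c) = C3*exp(-2*42^(2/3)*c/21) + (C1*sin(14^(2/3)*3^(1/6)*c/7) + C2*cos(14^(2/3)*3^(1/6)*c/7))*exp(42^(2/3)*c/21)


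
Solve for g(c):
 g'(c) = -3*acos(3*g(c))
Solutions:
 Integral(1/acos(3*_y), (_y, g(c))) = C1 - 3*c


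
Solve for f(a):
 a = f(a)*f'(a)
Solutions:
 f(a) = -sqrt(C1 + a^2)
 f(a) = sqrt(C1 + a^2)


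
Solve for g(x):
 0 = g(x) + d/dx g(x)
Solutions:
 g(x) = C1*exp(-x)


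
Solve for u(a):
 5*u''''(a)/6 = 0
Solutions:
 u(a) = C1 + C2*a + C3*a^2 + C4*a^3


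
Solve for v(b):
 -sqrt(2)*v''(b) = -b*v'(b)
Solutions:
 v(b) = C1 + C2*erfi(2^(1/4)*b/2)


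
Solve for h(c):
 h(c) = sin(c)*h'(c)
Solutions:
 h(c) = C1*sqrt(cos(c) - 1)/sqrt(cos(c) + 1)


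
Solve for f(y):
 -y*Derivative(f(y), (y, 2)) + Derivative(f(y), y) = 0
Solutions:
 f(y) = C1 + C2*y^2


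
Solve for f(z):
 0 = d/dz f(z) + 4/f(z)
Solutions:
 f(z) = -sqrt(C1 - 8*z)
 f(z) = sqrt(C1 - 8*z)


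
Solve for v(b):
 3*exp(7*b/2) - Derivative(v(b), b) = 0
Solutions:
 v(b) = C1 + 6*exp(7*b/2)/7


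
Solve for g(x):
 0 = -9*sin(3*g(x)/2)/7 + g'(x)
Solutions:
 -9*x/7 + log(cos(3*g(x)/2) - 1)/3 - log(cos(3*g(x)/2) + 1)/3 = C1


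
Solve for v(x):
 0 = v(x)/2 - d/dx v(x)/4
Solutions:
 v(x) = C1*exp(2*x)


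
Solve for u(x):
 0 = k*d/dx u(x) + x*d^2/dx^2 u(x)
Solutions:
 u(x) = C1 + x^(1 - re(k))*(C2*sin(log(x)*Abs(im(k))) + C3*cos(log(x)*im(k)))


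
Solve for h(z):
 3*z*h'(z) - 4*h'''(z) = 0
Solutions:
 h(z) = C1 + Integral(C2*airyai(6^(1/3)*z/2) + C3*airybi(6^(1/3)*z/2), z)


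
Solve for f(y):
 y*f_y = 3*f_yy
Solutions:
 f(y) = C1 + C2*erfi(sqrt(6)*y/6)


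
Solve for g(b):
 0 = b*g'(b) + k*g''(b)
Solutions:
 g(b) = C1 + C2*sqrt(k)*erf(sqrt(2)*b*sqrt(1/k)/2)


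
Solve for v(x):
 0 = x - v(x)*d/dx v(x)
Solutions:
 v(x) = -sqrt(C1 + x^2)
 v(x) = sqrt(C1 + x^2)


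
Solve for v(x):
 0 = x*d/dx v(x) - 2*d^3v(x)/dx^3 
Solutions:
 v(x) = C1 + Integral(C2*airyai(2^(2/3)*x/2) + C3*airybi(2^(2/3)*x/2), x)


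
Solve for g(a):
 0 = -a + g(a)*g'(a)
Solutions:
 g(a) = -sqrt(C1 + a^2)
 g(a) = sqrt(C1 + a^2)


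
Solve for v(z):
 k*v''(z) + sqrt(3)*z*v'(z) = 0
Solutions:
 v(z) = C1 + C2*sqrt(k)*erf(sqrt(2)*3^(1/4)*z*sqrt(1/k)/2)


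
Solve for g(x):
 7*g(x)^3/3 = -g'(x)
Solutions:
 g(x) = -sqrt(6)*sqrt(-1/(C1 - 7*x))/2
 g(x) = sqrt(6)*sqrt(-1/(C1 - 7*x))/2


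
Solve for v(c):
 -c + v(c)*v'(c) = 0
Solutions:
 v(c) = -sqrt(C1 + c^2)
 v(c) = sqrt(C1 + c^2)


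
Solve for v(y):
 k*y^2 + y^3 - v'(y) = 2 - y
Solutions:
 v(y) = C1 + k*y^3/3 + y^4/4 + y^2/2 - 2*y


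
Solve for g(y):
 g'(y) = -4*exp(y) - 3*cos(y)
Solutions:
 g(y) = C1 - 4*exp(y) - 3*sin(y)


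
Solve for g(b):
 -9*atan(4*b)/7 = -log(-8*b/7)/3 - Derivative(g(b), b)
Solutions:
 g(b) = C1 - b*log(-b)/3 + 9*b*atan(4*b)/7 - b*log(2) + b/3 + b*log(7)/3 - 9*log(16*b^2 + 1)/56


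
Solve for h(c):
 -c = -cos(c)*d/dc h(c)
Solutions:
 h(c) = C1 + Integral(c/cos(c), c)


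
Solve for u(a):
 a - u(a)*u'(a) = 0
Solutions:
 u(a) = -sqrt(C1 + a^2)
 u(a) = sqrt(C1 + a^2)


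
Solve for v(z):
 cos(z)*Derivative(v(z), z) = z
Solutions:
 v(z) = C1 + Integral(z/cos(z), z)


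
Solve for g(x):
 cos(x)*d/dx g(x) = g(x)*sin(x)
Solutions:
 g(x) = C1/cos(x)


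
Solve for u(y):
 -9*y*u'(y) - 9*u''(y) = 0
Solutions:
 u(y) = C1 + C2*erf(sqrt(2)*y/2)


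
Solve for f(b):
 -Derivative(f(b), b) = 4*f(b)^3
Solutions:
 f(b) = -sqrt(2)*sqrt(-1/(C1 - 4*b))/2
 f(b) = sqrt(2)*sqrt(-1/(C1 - 4*b))/2


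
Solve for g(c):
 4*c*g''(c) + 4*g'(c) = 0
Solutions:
 g(c) = C1 + C2*log(c)


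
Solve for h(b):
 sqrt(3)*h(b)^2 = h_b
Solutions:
 h(b) = -1/(C1 + sqrt(3)*b)


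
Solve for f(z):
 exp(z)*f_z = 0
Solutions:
 f(z) = C1


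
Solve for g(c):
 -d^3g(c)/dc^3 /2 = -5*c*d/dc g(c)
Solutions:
 g(c) = C1 + Integral(C2*airyai(10^(1/3)*c) + C3*airybi(10^(1/3)*c), c)


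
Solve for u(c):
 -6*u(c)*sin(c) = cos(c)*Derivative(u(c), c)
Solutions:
 u(c) = C1*cos(c)^6


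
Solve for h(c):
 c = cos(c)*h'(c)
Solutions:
 h(c) = C1 + Integral(c/cos(c), c)


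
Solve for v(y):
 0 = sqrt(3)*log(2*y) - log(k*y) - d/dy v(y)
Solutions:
 v(y) = C1 + y*(-log(k) - sqrt(3) + 1 + sqrt(3)*log(2)) + y*(-1 + sqrt(3))*log(y)


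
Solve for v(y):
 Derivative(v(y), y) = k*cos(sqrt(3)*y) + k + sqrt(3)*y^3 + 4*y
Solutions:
 v(y) = C1 + k*y + sqrt(3)*k*sin(sqrt(3)*y)/3 + sqrt(3)*y^4/4 + 2*y^2


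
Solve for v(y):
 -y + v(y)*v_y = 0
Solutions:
 v(y) = -sqrt(C1 + y^2)
 v(y) = sqrt(C1 + y^2)


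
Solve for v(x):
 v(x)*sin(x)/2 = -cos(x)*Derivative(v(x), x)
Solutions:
 v(x) = C1*sqrt(cos(x))


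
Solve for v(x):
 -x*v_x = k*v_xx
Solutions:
 v(x) = C1 + C2*sqrt(k)*erf(sqrt(2)*x*sqrt(1/k)/2)


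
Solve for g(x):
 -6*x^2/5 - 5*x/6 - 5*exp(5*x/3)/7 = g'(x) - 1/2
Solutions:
 g(x) = C1 - 2*x^3/5 - 5*x^2/12 + x/2 - 3*exp(5*x/3)/7


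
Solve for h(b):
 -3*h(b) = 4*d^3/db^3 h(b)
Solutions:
 h(b) = C3*exp(-6^(1/3)*b/2) + (C1*sin(2^(1/3)*3^(5/6)*b/4) + C2*cos(2^(1/3)*3^(5/6)*b/4))*exp(6^(1/3)*b/4)


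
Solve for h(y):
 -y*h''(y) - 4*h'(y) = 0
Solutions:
 h(y) = C1 + C2/y^3


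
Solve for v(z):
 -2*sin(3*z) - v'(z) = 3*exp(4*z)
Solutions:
 v(z) = C1 - 3*exp(4*z)/4 + 2*cos(3*z)/3


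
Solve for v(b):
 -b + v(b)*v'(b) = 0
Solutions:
 v(b) = -sqrt(C1 + b^2)
 v(b) = sqrt(C1 + b^2)


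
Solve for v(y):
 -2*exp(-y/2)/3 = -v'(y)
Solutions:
 v(y) = C1 - 4*exp(-y/2)/3


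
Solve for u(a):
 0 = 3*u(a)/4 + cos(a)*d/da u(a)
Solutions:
 u(a) = C1*(sin(a) - 1)^(3/8)/(sin(a) + 1)^(3/8)


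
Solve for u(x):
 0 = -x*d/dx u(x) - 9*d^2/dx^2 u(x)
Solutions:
 u(x) = C1 + C2*erf(sqrt(2)*x/6)


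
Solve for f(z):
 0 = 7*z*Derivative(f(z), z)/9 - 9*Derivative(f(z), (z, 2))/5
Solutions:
 f(z) = C1 + C2*erfi(sqrt(70)*z/18)


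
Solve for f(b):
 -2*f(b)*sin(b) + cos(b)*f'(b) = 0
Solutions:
 f(b) = C1/cos(b)^2


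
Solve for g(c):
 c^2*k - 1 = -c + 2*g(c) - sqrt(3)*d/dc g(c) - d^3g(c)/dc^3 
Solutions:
 g(c) = C1*exp(c*(-3*(1 + sqrt(sqrt(3)/9 + 1))^(1/3) + sqrt(3)/(1 + sqrt(sqrt(3)/9 + 1))^(1/3))/6)*sin(c*((1 + sqrt(sqrt(3)/9 + 1))^(-1/3) + sqrt(3)*(1 + sqrt(sqrt(3)/9 + 1))^(1/3))/2) + C2*exp(c*(-3*(1 + sqrt(sqrt(3)/9 + 1))^(1/3) + sqrt(3)/(1 + sqrt(sqrt(3)/9 + 1))^(1/3))/6)*cos(c*((1 + sqrt(sqrt(3)/9 + 1))^(-1/3) + sqrt(3)*(1 + sqrt(sqrt(3)/9 + 1))^(1/3))/2) + C3*exp(c*(-sqrt(3)/(3*(1 + sqrt(sqrt(3)/9 + 1))^(1/3)) + (1 + sqrt(sqrt(3)/9 + 1))^(1/3))) + c^2*k/2 + sqrt(3)*c*k/2 + c/2 + 3*k/4 - 1/2 + sqrt(3)/4


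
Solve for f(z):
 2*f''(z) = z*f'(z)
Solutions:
 f(z) = C1 + C2*erfi(z/2)


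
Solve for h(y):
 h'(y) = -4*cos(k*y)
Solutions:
 h(y) = C1 - 4*sin(k*y)/k


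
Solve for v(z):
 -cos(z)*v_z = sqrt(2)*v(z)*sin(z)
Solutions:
 v(z) = C1*cos(z)^(sqrt(2))


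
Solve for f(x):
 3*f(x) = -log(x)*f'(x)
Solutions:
 f(x) = C1*exp(-3*li(x))


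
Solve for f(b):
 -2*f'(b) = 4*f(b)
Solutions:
 f(b) = C1*exp(-2*b)


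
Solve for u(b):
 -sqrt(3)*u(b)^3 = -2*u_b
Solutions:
 u(b) = -sqrt(-1/(C1 + sqrt(3)*b))
 u(b) = sqrt(-1/(C1 + sqrt(3)*b))


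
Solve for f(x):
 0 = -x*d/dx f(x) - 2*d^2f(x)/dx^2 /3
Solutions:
 f(x) = C1 + C2*erf(sqrt(3)*x/2)


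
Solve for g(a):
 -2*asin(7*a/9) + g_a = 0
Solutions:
 g(a) = C1 + 2*a*asin(7*a/9) + 2*sqrt(81 - 49*a^2)/7


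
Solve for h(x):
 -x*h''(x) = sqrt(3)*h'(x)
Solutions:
 h(x) = C1 + C2*x^(1 - sqrt(3))


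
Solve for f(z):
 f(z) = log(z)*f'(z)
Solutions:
 f(z) = C1*exp(li(z))


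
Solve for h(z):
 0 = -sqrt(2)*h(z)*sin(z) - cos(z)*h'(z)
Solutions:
 h(z) = C1*cos(z)^(sqrt(2))


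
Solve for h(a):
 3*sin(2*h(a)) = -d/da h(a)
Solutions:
 h(a) = pi - acos((-C1 - exp(12*a))/(C1 - exp(12*a)))/2
 h(a) = acos((-C1 - exp(12*a))/(C1 - exp(12*a)))/2


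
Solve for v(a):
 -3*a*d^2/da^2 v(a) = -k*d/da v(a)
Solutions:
 v(a) = C1 + a^(re(k)/3 + 1)*(C2*sin(log(a)*Abs(im(k))/3) + C3*cos(log(a)*im(k)/3))


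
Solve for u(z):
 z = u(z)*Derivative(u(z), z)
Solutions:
 u(z) = -sqrt(C1 + z^2)
 u(z) = sqrt(C1 + z^2)


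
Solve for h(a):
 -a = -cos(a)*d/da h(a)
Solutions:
 h(a) = C1 + Integral(a/cos(a), a)


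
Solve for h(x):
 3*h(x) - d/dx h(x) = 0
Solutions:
 h(x) = C1*exp(3*x)


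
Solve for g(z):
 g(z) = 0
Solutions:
 g(z) = 0


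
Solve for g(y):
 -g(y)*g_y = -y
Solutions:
 g(y) = -sqrt(C1 + y^2)
 g(y) = sqrt(C1 + y^2)


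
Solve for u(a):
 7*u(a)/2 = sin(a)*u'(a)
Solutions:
 u(a) = C1*(cos(a) - 1)^(7/4)/(cos(a) + 1)^(7/4)


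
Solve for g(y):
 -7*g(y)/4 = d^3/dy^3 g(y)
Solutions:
 g(y) = C3*exp(-14^(1/3)*y/2) + (C1*sin(14^(1/3)*sqrt(3)*y/4) + C2*cos(14^(1/3)*sqrt(3)*y/4))*exp(14^(1/3)*y/4)


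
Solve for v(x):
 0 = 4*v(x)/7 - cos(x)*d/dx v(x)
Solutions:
 v(x) = C1*(sin(x) + 1)^(2/7)/(sin(x) - 1)^(2/7)


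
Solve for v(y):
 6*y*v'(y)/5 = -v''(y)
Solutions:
 v(y) = C1 + C2*erf(sqrt(15)*y/5)


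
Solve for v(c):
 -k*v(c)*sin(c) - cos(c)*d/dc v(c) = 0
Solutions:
 v(c) = C1*exp(k*log(cos(c)))


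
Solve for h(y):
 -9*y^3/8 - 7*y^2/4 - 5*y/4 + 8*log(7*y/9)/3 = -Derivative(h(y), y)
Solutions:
 h(y) = C1 + 9*y^4/32 + 7*y^3/12 + 5*y^2/8 - 8*y*log(y)/3 - 8*y*log(7)/3 + 8*y/3 + 16*y*log(3)/3


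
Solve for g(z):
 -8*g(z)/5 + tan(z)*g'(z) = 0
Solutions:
 g(z) = C1*sin(z)^(8/5)


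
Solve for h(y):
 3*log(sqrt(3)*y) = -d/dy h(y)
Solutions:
 h(y) = C1 - 3*y*log(y) - 3*y*log(3)/2 + 3*y


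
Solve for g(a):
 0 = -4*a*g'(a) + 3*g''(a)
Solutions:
 g(a) = C1 + C2*erfi(sqrt(6)*a/3)


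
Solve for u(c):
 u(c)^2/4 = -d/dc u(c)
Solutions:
 u(c) = 4/(C1 + c)


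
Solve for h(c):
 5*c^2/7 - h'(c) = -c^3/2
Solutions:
 h(c) = C1 + c^4/8 + 5*c^3/21


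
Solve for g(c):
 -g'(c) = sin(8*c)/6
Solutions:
 g(c) = C1 + cos(8*c)/48


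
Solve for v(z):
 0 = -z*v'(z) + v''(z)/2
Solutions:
 v(z) = C1 + C2*erfi(z)


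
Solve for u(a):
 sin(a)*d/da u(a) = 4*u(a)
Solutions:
 u(a) = C1*(cos(a)^2 - 2*cos(a) + 1)/(cos(a)^2 + 2*cos(a) + 1)


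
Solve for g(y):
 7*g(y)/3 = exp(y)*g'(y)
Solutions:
 g(y) = C1*exp(-7*exp(-y)/3)


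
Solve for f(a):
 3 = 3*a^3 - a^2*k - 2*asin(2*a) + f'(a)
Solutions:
 f(a) = C1 - 3*a^4/4 + a^3*k/3 + 2*a*asin(2*a) + 3*a + sqrt(1 - 4*a^2)


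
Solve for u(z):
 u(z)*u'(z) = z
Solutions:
 u(z) = -sqrt(C1 + z^2)
 u(z) = sqrt(C1 + z^2)


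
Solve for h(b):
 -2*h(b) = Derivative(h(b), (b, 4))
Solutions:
 h(b) = (C1*sin(2^(3/4)*b/2) + C2*cos(2^(3/4)*b/2))*exp(-2^(3/4)*b/2) + (C3*sin(2^(3/4)*b/2) + C4*cos(2^(3/4)*b/2))*exp(2^(3/4)*b/2)


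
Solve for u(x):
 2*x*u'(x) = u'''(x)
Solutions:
 u(x) = C1 + Integral(C2*airyai(2^(1/3)*x) + C3*airybi(2^(1/3)*x), x)


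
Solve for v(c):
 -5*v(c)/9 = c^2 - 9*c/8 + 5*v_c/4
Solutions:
 v(c) = C1*exp(-4*c/9) - 9*c^2/5 + 81*c/8 - 729/32


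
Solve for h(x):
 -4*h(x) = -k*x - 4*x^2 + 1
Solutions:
 h(x) = k*x/4 + x^2 - 1/4


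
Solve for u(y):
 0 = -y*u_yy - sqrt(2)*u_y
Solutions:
 u(y) = C1 + C2*y^(1 - sqrt(2))


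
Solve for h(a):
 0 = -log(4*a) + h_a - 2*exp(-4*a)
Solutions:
 h(a) = C1 + a*log(a) + a*(-1 + 2*log(2)) - exp(-4*a)/2


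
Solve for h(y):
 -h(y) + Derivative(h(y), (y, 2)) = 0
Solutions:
 h(y) = C1*exp(-y) + C2*exp(y)


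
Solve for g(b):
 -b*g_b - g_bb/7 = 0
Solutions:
 g(b) = C1 + C2*erf(sqrt(14)*b/2)


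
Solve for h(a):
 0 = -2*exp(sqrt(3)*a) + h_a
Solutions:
 h(a) = C1 + 2*sqrt(3)*exp(sqrt(3)*a)/3


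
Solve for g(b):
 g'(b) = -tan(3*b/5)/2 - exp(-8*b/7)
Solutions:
 g(b) = C1 - 5*log(tan(3*b/5)^2 + 1)/12 + 7*exp(-8*b/7)/8


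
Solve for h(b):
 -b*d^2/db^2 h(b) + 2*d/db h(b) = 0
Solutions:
 h(b) = C1 + C2*b^3


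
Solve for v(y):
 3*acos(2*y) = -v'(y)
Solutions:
 v(y) = C1 - 3*y*acos(2*y) + 3*sqrt(1 - 4*y^2)/2


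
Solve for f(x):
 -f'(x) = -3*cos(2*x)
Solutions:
 f(x) = C1 + 3*sin(2*x)/2


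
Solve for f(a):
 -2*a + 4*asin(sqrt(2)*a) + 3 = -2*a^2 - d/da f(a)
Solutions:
 f(a) = C1 - 2*a^3/3 + a^2 - 4*a*asin(sqrt(2)*a) - 3*a - 2*sqrt(2)*sqrt(1 - 2*a^2)


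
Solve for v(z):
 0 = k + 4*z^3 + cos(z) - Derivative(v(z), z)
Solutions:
 v(z) = C1 + k*z + z^4 + sin(z)


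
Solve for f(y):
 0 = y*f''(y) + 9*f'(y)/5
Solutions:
 f(y) = C1 + C2/y^(4/5)


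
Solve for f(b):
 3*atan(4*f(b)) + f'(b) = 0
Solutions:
 Integral(1/atan(4*_y), (_y, f(b))) = C1 - 3*b


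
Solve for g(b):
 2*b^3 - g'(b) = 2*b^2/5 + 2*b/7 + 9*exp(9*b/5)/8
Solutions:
 g(b) = C1 + b^4/2 - 2*b^3/15 - b^2/7 - 5*exp(9*b/5)/8


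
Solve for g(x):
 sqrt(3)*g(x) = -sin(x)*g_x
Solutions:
 g(x) = C1*(cos(x) + 1)^(sqrt(3)/2)/(cos(x) - 1)^(sqrt(3)/2)


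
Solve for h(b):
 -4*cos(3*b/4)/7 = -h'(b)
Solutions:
 h(b) = C1 + 16*sin(3*b/4)/21


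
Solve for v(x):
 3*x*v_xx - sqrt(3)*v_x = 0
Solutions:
 v(x) = C1 + C2*x^(sqrt(3)/3 + 1)


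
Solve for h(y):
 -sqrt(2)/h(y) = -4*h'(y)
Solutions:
 h(y) = -sqrt(C1 + 2*sqrt(2)*y)/2
 h(y) = sqrt(C1 + 2*sqrt(2)*y)/2


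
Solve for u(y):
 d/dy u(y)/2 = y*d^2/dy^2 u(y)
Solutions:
 u(y) = C1 + C2*y^(3/2)


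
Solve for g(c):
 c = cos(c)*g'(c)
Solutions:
 g(c) = C1 + Integral(c/cos(c), c)


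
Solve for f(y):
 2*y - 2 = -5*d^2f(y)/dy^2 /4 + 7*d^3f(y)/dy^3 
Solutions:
 f(y) = C1 + C2*y + C3*exp(5*y/28) - 4*y^3/15 - 92*y^2/25


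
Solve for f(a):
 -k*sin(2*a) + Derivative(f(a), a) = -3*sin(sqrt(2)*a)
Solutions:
 f(a) = C1 - k*cos(2*a)/2 + 3*sqrt(2)*cos(sqrt(2)*a)/2


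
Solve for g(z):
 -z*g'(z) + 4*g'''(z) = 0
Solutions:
 g(z) = C1 + Integral(C2*airyai(2^(1/3)*z/2) + C3*airybi(2^(1/3)*z/2), z)


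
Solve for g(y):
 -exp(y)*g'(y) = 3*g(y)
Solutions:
 g(y) = C1*exp(3*exp(-y))


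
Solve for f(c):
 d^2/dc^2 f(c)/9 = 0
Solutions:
 f(c) = C1 + C2*c


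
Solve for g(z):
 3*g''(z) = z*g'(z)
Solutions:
 g(z) = C1 + C2*erfi(sqrt(6)*z/6)


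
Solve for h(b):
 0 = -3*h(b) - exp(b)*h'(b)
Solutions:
 h(b) = C1*exp(3*exp(-b))


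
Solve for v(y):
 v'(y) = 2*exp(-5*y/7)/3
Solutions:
 v(y) = C1 - 14*exp(-5*y/7)/15


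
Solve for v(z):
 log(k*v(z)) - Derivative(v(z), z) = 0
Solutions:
 li(k*v(z))/k = C1 + z


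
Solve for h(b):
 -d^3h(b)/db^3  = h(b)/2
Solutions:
 h(b) = C3*exp(-2^(2/3)*b/2) + (C1*sin(2^(2/3)*sqrt(3)*b/4) + C2*cos(2^(2/3)*sqrt(3)*b/4))*exp(2^(2/3)*b/4)


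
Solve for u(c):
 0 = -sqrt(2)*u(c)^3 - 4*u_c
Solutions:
 u(c) = -sqrt(2)*sqrt(-1/(C1 - sqrt(2)*c))
 u(c) = sqrt(2)*sqrt(-1/(C1 - sqrt(2)*c))
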